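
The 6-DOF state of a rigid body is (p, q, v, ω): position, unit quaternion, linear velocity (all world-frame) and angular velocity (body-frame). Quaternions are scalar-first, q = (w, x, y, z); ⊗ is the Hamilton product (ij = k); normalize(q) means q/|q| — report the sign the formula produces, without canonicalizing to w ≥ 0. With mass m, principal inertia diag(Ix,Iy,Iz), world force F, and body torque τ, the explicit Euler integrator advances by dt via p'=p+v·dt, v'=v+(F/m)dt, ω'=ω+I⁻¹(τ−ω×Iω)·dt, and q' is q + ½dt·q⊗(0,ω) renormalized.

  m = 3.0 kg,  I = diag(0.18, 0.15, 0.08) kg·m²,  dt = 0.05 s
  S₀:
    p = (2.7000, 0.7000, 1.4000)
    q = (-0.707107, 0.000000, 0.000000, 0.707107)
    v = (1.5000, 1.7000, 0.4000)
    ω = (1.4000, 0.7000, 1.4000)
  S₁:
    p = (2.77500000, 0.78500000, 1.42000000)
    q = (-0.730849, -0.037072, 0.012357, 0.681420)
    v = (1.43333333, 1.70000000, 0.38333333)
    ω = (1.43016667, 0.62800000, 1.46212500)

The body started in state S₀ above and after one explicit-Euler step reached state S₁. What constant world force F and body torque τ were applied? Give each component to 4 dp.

F = (-4.0000, 0.0000, -1.0000)
τ = (0.0400, -0.0200, 0.0700)

v₁ − v₀ = (-0.06666667, 0.00000000, -0.01666667)
F = m·Δv/dt = (-4.0000, 0.0000, -1.0000)
rate change Δω = (0.03016667, -0.07200000, 0.06212500)
ω₀×(Iω₀) = (-0.0686, 0.1960, -0.0294)
applied torque τ = (0.0400, -0.0200, 0.0700)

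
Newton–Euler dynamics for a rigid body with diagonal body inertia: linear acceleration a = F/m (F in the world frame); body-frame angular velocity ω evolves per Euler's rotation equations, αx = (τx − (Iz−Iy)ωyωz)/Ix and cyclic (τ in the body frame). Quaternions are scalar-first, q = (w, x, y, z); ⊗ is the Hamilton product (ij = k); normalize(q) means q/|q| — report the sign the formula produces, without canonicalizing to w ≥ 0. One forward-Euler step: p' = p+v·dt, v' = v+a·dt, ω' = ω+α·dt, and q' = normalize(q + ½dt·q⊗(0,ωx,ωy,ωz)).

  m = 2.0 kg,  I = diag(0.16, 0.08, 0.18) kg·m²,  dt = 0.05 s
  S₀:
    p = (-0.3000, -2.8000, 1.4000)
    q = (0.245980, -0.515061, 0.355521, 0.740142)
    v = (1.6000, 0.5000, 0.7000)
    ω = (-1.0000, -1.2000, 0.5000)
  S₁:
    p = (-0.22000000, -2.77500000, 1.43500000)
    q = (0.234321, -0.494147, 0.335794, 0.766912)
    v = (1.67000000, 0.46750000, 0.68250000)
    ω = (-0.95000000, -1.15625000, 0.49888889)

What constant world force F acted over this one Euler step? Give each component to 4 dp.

F = (2.8000, -1.3000, -0.7000)

Δv = v₁−v₀ = (0.07000000, -0.03250000, -0.01750000)
m·(v₁−v₀)/dt = (2.8000, -1.3000, -0.7000)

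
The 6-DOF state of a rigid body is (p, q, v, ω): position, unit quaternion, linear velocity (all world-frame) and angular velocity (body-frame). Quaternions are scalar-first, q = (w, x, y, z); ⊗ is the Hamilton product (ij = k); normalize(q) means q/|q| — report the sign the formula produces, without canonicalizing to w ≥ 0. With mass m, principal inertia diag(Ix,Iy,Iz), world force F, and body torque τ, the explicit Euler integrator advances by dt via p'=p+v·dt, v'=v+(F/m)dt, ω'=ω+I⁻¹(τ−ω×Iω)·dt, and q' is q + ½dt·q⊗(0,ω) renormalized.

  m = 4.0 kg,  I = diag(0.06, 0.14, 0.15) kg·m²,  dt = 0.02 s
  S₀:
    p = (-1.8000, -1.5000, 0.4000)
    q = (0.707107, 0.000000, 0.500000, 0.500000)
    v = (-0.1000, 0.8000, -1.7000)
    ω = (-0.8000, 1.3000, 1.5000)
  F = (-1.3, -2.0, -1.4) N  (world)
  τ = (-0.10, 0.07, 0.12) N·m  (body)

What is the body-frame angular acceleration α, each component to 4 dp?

gyro term ω×Iω = (0.0195, 0.1080, -0.0832)
(τ − ω×Iω)/I = (-1.9917, -0.2714, 1.3547)

α = (-1.9917, -0.2714, 1.3547)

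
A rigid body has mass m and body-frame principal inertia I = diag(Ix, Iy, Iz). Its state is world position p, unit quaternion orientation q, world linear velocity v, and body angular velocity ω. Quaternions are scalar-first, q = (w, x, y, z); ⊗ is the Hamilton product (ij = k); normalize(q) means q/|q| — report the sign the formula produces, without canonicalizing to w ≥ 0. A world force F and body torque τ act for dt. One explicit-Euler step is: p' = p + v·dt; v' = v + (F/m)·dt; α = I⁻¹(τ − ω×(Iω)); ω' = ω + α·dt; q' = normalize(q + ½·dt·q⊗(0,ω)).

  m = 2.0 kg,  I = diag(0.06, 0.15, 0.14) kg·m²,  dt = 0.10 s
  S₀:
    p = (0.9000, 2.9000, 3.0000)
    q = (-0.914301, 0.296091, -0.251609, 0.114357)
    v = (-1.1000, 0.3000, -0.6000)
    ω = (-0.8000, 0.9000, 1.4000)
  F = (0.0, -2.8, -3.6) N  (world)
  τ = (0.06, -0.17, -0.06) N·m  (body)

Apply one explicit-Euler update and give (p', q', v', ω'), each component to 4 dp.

p' = (0.7900, 2.9300, 2.9400)
q' = (-0.8953, 0.3086, -0.3167, 0.0534)
v' = (-1.1000, 0.1600, -0.7800)
ω' = (-0.6790, 0.7269, 1.4034)

(τ − ω×Iω)/I = (1.2100, -1.7307, 0.0343)
ω + α·dt = (-0.6790, 0.7269, 1.4034)
2q̇ = q⊗(0,ω) = (0.3032211, 0.2762669, -1.3288839, -1.2148267)
q' = normalize(q + ½dt·q⊗(0,ω)) = (-0.8953, 0.3086, -0.3167, 0.0534)
linear accel F/m = (0.0000, -1.4000, -1.8000)
p + v·dt = (0.7900, 2.9300, 2.9400)
v' = v + a·dt = (-1.1000, 0.1600, -0.7800)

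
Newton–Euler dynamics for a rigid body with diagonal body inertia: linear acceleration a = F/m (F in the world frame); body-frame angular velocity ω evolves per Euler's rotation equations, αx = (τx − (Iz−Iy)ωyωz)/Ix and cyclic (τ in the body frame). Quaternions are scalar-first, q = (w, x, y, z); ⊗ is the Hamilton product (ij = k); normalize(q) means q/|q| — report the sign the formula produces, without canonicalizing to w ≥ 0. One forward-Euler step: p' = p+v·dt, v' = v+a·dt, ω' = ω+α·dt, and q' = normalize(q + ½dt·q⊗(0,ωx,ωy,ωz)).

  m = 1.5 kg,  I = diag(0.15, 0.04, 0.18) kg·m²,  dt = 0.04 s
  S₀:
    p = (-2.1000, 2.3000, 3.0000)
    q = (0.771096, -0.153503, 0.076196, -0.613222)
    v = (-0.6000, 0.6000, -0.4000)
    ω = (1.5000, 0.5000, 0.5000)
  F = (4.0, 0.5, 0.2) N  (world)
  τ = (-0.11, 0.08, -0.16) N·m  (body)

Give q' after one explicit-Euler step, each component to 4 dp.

q' = (0.7806, -0.1234, 0.0670, -0.6090)

q⊗(0,ω) = (0.4987675, 1.5013530, -0.4575335, 0.1945025)
updated quaternion q' = (0.7806, -0.1234, 0.0670, -0.6090)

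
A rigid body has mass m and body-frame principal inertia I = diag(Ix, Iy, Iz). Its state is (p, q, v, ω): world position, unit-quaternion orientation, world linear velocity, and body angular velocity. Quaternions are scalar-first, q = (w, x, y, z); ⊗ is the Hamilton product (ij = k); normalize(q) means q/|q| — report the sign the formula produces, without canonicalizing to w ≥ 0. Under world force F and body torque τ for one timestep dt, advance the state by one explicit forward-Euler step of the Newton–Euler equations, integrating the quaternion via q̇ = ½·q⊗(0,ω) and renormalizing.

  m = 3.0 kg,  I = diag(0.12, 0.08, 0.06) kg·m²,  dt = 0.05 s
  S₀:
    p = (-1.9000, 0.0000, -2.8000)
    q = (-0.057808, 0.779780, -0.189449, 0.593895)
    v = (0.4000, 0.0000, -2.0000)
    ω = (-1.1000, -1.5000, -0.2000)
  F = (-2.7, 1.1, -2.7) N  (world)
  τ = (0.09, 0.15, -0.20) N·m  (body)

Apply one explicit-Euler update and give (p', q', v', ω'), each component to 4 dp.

p' = (-1.8800, 0.0000, -2.9000)
q' = (-0.0405, 0.8037, -0.1995, 0.5591)
v' = (0.3550, 0.0183, -2.0450)
ω' = (-1.0600, -1.4145, -0.3117)

ω×(Iω) gyroscopic = (-0.0060, 0.0132, -0.0660)
(τ − ω×Iω)/I = (0.8000, 1.7100, -2.2333)
ω' = ω + α·dt = (-1.0600, -1.4145, -0.3117)
q⊗(0,ω) = (0.6923635, 0.9923211, -0.4106165, -1.3665023)
updated quaternion q' = (-0.0405, 0.8037, -0.1995, 0.5591)
a = F/m = (-0.9000, 0.3667, -0.9000)
p + v·dt = (-1.8800, 0.0000, -2.9000)
new velocity v' = (0.3550, 0.0183, -2.0450)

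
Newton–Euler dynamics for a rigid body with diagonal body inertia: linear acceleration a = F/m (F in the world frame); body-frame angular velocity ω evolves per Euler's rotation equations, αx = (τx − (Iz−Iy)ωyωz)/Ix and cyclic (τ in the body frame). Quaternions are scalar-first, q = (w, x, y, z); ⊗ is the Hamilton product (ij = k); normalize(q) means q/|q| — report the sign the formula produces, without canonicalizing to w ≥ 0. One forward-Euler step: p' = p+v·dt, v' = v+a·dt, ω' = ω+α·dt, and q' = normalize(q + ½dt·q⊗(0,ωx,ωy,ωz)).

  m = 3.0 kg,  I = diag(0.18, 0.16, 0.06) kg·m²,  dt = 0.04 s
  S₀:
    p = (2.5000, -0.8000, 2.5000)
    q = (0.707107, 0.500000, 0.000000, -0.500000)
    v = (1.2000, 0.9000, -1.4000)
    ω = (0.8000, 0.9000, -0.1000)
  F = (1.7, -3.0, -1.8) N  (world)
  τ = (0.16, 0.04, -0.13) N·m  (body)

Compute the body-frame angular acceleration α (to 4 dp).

precession coupling ω×(Iω) = (0.0090, -0.0096, -0.0144)
(τ − ω×Iω)/I = (0.8389, 0.3100, -1.9267)

α = (0.8389, 0.3100, -1.9267)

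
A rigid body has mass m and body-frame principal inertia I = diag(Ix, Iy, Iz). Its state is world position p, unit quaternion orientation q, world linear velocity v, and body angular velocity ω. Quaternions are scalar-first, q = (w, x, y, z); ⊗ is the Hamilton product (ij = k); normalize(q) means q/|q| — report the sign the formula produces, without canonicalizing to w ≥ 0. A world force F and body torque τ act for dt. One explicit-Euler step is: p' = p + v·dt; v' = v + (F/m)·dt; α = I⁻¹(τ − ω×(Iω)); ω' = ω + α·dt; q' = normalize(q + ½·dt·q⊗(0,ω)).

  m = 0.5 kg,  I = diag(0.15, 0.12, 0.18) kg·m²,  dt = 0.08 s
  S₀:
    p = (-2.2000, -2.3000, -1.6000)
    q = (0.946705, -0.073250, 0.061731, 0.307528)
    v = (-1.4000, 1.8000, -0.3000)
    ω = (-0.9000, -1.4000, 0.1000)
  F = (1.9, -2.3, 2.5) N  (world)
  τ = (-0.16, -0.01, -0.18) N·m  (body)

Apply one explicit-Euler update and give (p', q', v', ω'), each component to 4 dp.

α = I⁻¹(τ − ω×Iω) = (-1.0107, -0.1058, -0.7900)
ω' = ω + α·dt = (-0.9809, -1.4085, 0.0368)
2q̇ = q⊗(0,ω) = (-0.0102544, -0.4153222, -1.5948372, 0.2527784)
q' = normalize(q + ½dt·q⊗(0,ω)) = (0.9442, -0.0897, -0.0021, 0.3169)
new position p' = (-2.3120, -2.1560, -1.6240)
new velocity v' = (-1.0960, 1.4320, 0.1000)

p' = (-2.3120, -2.1560, -1.6240)
q' = (0.9442, -0.0897, -0.0021, 0.3169)
v' = (-1.0960, 1.4320, 0.1000)
ω' = (-0.9809, -1.4085, 0.0368)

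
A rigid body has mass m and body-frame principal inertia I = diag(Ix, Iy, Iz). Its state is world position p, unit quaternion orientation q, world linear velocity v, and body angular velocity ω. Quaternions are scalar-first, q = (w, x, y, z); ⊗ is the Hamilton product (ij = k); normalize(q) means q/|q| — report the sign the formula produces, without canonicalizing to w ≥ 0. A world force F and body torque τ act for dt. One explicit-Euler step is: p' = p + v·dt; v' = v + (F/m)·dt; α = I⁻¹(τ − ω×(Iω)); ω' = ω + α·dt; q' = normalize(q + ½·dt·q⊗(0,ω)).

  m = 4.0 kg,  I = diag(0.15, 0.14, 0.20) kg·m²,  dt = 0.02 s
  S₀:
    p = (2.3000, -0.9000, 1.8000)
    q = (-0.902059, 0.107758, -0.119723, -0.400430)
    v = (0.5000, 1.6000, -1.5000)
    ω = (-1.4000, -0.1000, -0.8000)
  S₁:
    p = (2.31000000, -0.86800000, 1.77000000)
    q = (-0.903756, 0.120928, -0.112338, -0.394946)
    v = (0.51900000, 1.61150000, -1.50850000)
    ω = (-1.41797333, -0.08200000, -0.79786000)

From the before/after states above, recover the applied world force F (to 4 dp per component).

v₁ − v₀ = (0.01900000, 0.01150000, -0.00850000)
m·(v₁−v₀)/dt = (3.8000, 2.3000, -1.7000)

F = (3.8000, 2.3000, -1.7000)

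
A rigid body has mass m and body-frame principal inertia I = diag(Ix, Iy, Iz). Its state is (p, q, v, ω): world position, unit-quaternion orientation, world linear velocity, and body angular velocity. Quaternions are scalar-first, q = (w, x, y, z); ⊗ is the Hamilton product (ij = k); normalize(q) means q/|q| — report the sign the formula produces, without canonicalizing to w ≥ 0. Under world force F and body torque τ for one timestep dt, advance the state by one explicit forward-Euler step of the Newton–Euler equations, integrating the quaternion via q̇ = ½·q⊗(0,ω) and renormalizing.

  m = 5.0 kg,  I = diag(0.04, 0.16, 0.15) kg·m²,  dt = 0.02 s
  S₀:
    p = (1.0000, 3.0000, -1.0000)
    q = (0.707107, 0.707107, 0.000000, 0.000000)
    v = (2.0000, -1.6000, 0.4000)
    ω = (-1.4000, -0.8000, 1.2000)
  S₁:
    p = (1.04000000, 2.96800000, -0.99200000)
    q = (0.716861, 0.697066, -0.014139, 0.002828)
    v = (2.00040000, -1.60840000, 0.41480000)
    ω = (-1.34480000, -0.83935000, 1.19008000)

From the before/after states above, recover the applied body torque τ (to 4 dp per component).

τ = (0.1200, -0.1300, 0.0600)

Δω = ω₁−ω₀ = (0.05520000, -0.03935000, -0.00992000)
applied torque τ = (0.1200, -0.1300, 0.0600)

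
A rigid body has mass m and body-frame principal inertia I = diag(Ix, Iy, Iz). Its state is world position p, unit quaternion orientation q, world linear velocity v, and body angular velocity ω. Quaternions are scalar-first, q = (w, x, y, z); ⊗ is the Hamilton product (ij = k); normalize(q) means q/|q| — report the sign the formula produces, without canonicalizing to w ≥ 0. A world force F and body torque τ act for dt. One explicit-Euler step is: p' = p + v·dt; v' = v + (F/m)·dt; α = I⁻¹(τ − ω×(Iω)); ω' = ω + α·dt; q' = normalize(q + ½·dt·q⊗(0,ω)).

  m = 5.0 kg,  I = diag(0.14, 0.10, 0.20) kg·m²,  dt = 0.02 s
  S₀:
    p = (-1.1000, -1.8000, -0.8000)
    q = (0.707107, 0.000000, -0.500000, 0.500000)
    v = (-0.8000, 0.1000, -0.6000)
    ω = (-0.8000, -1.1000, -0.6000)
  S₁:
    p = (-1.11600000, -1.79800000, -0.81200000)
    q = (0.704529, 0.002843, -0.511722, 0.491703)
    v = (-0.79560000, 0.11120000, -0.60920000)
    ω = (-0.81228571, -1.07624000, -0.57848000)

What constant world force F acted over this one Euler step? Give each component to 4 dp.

v₁ − v₀ = (0.00440000, 0.01120000, -0.00920000)
F = m·Δv/dt = (1.1000, 2.8000, -2.3000)

F = (1.1000, 2.8000, -2.3000)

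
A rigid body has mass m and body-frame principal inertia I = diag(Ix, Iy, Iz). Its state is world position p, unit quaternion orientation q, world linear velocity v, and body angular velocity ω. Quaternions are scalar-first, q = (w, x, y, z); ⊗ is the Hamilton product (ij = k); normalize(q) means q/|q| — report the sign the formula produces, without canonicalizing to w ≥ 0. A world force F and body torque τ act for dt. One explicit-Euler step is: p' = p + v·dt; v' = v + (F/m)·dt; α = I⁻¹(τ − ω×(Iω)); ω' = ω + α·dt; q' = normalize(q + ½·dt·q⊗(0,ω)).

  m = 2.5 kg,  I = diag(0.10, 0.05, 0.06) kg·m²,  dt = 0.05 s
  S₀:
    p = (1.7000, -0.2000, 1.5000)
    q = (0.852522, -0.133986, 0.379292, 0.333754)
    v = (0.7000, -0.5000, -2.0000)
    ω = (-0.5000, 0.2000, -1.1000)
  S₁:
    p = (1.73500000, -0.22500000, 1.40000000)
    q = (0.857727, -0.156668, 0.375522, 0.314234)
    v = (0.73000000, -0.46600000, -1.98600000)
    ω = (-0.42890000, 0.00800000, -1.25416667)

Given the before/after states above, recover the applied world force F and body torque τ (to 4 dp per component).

F = (1.5000, 1.7000, 0.7000)
τ = (0.1400, -0.1700, -0.1800)

v₁ − v₀ = (0.03000000, 0.03400000, 0.01400000)
applied force F = (1.5000, 1.7000, 0.7000)
Δω = ω₁−ω₀ = (0.07110000, -0.19200000, -0.15416667)
τ = I·(Δω/dt) + ω₀×(Iω₀) = (0.1400, -0.1700, -0.1800)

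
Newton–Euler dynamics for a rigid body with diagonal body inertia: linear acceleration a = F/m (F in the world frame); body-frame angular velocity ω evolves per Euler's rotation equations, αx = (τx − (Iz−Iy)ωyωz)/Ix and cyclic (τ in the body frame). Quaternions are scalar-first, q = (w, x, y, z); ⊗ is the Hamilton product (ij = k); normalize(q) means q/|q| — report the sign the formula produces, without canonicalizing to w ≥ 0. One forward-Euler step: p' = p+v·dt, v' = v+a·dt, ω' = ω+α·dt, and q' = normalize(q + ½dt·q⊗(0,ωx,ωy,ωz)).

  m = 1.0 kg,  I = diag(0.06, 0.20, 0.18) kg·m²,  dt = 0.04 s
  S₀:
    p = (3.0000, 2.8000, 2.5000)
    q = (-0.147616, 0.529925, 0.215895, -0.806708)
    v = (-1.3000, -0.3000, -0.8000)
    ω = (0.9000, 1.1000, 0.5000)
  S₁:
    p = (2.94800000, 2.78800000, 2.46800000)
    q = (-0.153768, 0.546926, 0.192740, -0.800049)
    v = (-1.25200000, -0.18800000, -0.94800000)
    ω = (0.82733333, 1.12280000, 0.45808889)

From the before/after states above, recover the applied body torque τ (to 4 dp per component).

rate change Δω = (-0.07266667, 0.02280000, -0.04191111)
ω₀×(Iω₀) = (-0.0110, -0.0540, 0.1386)
applied torque τ = (-0.1200, 0.0600, -0.0500)

τ = (-0.1200, 0.0600, -0.0500)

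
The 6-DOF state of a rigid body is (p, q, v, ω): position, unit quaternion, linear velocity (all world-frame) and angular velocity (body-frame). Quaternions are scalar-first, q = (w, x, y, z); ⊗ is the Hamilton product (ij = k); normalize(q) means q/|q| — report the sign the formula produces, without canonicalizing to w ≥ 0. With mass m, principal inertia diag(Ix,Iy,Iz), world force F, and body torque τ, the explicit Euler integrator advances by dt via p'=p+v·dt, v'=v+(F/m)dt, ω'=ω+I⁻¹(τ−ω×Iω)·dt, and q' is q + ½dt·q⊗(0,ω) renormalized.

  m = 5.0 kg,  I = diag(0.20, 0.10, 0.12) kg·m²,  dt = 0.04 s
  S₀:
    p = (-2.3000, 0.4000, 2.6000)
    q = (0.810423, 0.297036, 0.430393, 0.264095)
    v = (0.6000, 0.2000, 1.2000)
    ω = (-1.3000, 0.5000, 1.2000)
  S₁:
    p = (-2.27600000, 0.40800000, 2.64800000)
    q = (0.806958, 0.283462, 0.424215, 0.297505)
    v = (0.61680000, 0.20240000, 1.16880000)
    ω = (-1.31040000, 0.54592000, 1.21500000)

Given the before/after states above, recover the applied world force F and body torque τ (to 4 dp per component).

rate change Δω = (-0.01040000, 0.04592000, 0.01500000)
gyro term ω₀×Iω₀ = (0.0120, -0.1248, 0.0650)
τ = I·(Δω/dt) + ω₀×(Iω₀) = (-0.0400, -0.0100, 0.1100)
velocity change Δv = (0.01680000, 0.00240000, -0.03120000)
F = m·Δv/dt = (2.1000, 0.3000, -3.9000)

F = (2.1000, 0.3000, -3.9000)
τ = (-0.0400, -0.0100, 0.1100)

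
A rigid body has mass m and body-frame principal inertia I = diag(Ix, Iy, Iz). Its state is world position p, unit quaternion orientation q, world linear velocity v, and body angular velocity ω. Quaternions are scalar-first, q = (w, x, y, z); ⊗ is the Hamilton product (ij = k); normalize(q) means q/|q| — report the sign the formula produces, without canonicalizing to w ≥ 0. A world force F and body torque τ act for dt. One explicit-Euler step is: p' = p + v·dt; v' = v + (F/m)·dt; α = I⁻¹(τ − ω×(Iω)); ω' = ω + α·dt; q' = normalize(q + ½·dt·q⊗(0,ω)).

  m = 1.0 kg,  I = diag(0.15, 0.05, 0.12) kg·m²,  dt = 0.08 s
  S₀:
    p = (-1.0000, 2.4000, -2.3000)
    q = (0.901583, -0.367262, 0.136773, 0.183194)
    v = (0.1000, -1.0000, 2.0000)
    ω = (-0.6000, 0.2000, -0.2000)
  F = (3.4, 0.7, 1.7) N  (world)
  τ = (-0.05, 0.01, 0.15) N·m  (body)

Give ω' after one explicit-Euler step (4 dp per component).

ω' = (-0.6252, 0.2102, -0.1080)

α = I⁻¹(τ − ω×Iω) = (-0.3147, 0.1280, 1.1500)
new body rate ω' = (-0.6252, 0.2102, -0.1080)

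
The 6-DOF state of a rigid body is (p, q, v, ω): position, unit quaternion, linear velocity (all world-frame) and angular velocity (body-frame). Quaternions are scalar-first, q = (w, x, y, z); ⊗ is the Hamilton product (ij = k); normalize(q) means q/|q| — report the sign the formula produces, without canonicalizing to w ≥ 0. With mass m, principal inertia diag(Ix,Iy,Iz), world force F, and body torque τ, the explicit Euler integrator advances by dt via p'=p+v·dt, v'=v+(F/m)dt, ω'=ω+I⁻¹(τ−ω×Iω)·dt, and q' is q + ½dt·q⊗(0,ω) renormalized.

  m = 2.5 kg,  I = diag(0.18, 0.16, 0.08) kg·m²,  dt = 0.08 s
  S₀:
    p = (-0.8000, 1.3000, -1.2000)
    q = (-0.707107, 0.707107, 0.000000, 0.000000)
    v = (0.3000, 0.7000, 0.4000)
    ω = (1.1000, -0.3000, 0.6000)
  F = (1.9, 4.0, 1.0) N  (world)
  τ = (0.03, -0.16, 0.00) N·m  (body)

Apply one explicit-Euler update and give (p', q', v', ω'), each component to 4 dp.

a = F/m = (0.7600, 1.6000, 0.4000)
new position p' = (-0.7760, 1.3560, -1.1680)
v' = v + a·dt = (0.3608, 0.8280, 0.4320)
gyro term ω×Iω = (0.0144, 0.0660, 0.0066)
(τ − ω×Iω)/I = (0.0867, -1.4125, -0.0825)
new body rate ω' = (1.1069, -0.4130, 0.5934)
q⊗(0,ω) = (-0.7778177, -0.7778177, -0.2121321, -0.6363963)
q' = normalize(q + ½dt·q⊗(0,ω)) = (-0.7372, 0.6751, -0.0085, -0.0254)

p' = (-0.7760, 1.3560, -1.1680)
q' = (-0.7372, 0.6751, -0.0085, -0.0254)
v' = (0.3608, 0.8280, 0.4320)
ω' = (1.1069, -0.4130, 0.5934)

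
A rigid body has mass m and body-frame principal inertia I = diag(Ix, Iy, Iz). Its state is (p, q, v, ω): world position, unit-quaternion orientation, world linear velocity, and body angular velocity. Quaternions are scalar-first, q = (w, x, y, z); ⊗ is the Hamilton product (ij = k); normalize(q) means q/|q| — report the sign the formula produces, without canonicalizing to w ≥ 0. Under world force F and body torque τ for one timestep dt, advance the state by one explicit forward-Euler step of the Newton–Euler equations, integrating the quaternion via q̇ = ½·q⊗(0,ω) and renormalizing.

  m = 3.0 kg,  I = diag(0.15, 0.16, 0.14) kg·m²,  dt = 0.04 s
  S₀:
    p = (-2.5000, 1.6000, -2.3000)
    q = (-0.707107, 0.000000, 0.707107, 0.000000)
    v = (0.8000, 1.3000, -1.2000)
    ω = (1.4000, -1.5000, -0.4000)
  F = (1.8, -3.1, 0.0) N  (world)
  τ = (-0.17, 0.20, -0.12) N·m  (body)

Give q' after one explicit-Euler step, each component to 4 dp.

q⊗(0,ω) = (1.0606605, -1.2727926, 1.0606605, -0.7071070)
updated quaternion q' = (-0.6853, -0.0254, 0.7277, -0.0141)

q' = (-0.6853, -0.0254, 0.7277, -0.0141)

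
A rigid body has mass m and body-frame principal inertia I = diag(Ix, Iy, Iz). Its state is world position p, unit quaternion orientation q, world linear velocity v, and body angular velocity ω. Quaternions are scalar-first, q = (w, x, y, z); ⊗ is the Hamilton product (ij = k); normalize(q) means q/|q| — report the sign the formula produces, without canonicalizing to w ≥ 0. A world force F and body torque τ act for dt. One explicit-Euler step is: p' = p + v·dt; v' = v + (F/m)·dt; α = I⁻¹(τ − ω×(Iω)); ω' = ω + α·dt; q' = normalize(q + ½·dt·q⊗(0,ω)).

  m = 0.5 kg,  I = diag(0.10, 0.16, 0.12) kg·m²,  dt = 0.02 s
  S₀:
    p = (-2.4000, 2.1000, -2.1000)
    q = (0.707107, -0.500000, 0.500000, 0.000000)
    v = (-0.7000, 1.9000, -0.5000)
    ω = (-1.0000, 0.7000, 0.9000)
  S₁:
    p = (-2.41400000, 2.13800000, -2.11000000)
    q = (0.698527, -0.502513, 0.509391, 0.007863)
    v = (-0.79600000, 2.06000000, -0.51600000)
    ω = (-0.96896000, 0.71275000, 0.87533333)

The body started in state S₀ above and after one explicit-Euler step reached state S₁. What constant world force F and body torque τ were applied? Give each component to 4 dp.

F = (-2.4000, 4.0000, -0.4000)
τ = (0.1300, 0.1200, -0.1900)

Δω = ω₁−ω₀ = (0.03104000, 0.01275000, -0.02466667)
gyro term ω₀×Iω₀ = (-0.0252, 0.0180, -0.0420)
τ = I·(Δω/dt) + ω₀×(Iω₀) = (0.1300, 0.1200, -0.1900)
Δv = v₁−v₀ = (-0.09600000, 0.16000000, -0.01600000)
applied force F = (-2.4000, 4.0000, -0.4000)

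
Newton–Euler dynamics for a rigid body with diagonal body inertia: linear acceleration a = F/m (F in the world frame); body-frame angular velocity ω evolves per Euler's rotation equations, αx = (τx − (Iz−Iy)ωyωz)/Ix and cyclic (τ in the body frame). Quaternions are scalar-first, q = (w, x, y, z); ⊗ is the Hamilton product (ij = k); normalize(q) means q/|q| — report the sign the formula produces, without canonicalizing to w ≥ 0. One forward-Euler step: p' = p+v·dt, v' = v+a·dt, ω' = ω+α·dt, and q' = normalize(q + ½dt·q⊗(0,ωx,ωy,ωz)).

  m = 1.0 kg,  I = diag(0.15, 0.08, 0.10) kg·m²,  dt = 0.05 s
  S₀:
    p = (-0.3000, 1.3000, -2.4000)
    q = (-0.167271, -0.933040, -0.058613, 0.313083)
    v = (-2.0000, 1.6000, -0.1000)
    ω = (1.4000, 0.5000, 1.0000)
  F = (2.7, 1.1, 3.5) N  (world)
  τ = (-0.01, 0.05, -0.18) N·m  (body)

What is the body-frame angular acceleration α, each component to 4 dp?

precession coupling ω×(Iω) = (0.0100, 0.0700, -0.0490)
α = I⁻¹(τ − ω×Iω) = (-0.1333, -0.2500, -1.3100)

α = (-0.1333, -0.2500, -1.3100)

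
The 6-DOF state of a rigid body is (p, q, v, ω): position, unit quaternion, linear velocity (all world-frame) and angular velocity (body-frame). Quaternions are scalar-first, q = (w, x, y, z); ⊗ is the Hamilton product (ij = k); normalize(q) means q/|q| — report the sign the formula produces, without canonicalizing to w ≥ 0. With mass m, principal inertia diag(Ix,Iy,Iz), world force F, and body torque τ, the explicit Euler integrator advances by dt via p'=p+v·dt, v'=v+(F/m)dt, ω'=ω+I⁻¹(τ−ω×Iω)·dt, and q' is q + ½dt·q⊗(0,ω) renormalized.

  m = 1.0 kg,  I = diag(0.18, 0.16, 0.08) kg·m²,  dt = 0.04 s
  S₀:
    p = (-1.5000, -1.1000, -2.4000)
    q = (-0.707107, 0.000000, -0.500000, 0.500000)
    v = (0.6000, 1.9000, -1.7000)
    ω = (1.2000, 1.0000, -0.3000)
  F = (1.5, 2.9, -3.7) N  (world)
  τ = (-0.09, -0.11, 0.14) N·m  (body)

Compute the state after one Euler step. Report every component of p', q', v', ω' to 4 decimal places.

p' = (-1.4760, -1.0240, -2.4680)
q' = (-0.6938, -0.0240, -0.5019, 0.5160)
v' = (0.6600, 2.0160, -1.8480)
ω' = (1.1747, 0.9815, -0.2180)

a = (1.5000, 2.9000, -3.7000)
p + v·dt = (-1.4760, -1.0240, -2.4680)
v' = v + a·dt = (0.6600, 2.0160, -1.8480)
(τ − ω×Iω)/I = (-0.6333, -0.4625, 2.0500)
new body rate ω' = (1.1747, 0.9815, -0.2180)
q⊗(0,ω) = (0.6500000, -1.1985284, -0.1071070, 0.8121321)
q + ½dt·q⊗(0,ω), renormalized = (-0.6938, -0.0240, -0.5019, 0.5160)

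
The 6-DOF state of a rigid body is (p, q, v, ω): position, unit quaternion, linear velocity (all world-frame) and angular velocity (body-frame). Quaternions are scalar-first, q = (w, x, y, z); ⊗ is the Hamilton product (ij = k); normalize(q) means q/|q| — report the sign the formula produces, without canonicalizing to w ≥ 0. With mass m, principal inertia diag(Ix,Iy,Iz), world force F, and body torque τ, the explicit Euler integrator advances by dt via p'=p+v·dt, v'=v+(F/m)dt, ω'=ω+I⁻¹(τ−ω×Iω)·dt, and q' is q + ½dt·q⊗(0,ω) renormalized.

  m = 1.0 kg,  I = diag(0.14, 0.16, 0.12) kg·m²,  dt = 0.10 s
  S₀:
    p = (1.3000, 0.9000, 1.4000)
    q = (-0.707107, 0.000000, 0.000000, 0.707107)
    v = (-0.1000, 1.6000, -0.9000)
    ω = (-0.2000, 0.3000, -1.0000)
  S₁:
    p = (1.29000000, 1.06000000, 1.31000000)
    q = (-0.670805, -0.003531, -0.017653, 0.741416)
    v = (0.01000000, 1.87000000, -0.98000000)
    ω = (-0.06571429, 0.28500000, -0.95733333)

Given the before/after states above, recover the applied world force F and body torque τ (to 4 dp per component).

F = (1.1000, 2.7000, -0.8000)
τ = (0.2000, -0.0200, 0.0500)

v₁ − v₀ = (0.11000000, 0.27000000, -0.08000000)
m·(v₁−v₀)/dt = (1.1000, 2.7000, -0.8000)
ω₁ − ω₀ = (0.13428571, -0.01500000, 0.04266667)
τ = I·(Δω/dt) + ω₀×(Iω₀) = (0.2000, -0.0200, 0.0500)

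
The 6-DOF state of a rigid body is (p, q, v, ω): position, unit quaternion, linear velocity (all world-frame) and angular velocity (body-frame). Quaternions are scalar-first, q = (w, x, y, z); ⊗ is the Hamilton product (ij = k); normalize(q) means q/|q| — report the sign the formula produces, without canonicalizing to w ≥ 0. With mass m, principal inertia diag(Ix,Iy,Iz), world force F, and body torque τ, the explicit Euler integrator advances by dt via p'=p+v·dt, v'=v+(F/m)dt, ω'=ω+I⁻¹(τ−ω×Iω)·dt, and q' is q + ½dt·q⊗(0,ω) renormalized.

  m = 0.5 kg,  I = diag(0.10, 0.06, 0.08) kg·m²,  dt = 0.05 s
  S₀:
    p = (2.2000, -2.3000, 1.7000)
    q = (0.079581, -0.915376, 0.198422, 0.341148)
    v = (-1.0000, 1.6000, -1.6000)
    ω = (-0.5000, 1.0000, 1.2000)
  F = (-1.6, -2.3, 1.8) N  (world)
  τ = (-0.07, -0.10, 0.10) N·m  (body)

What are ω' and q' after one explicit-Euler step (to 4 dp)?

ω' = (-0.5470, 0.9267, 1.2500)
q' = (0.0529, -0.9182, 0.2234, 0.3229)

(τ − ω×Iω)/I = (-0.9400, -1.4667, 1.0000)
ω + α·dt = (-0.5470, 0.9267, 1.2500)
q⊗(0,ω) = (-1.0654876, -0.1428321, 1.0074582, -0.7206678)
updated quaternion q' = (0.0529, -0.9182, 0.2234, 0.3229)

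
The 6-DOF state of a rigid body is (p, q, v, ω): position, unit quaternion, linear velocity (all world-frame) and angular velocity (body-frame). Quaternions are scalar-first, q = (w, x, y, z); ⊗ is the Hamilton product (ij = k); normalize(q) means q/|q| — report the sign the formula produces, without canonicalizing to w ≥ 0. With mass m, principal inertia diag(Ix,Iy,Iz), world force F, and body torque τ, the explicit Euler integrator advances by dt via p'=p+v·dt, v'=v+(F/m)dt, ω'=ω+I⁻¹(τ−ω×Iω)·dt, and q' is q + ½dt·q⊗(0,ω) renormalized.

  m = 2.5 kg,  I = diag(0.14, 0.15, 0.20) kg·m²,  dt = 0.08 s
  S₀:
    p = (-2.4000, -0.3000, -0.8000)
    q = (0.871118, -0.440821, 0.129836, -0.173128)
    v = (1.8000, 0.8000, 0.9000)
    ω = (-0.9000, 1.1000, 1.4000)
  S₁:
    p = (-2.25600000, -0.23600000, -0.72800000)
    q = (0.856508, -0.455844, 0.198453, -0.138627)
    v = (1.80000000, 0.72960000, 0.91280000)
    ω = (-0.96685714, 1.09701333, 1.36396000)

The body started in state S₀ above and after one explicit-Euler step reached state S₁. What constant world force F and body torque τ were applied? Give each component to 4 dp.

F = (0.0000, -2.2000, 0.4000)
τ = (-0.0400, 0.0700, -0.1000)

Δv = v₁−v₀ = (0.00000000, -0.07040000, 0.01280000)
applied force F = (0.0000, -2.2000, 0.4000)
Δω = ω₁−ω₀ = (-0.06685714, -0.00298667, -0.03604000)
τ = I·(Δω/dt) + ω₀×(Iω₀) = (-0.0400, 0.0700, -0.1000)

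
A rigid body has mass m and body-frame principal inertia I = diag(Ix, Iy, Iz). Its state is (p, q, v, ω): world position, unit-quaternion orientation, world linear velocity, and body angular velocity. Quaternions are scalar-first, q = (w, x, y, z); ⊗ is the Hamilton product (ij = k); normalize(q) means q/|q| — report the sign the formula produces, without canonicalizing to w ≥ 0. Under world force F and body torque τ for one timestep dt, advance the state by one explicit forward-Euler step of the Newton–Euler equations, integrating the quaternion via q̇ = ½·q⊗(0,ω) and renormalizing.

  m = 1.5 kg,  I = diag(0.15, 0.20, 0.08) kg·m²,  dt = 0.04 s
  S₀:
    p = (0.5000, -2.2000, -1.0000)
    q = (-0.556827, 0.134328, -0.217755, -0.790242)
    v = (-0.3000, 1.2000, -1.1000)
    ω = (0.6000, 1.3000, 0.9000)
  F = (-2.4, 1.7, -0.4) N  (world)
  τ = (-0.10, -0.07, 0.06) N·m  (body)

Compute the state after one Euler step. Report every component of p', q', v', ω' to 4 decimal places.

a = (-1.6000, 1.1333, -0.2667)
p + v·dt = (0.4880, -2.1520, -1.0440)
v + (F/m)dt = (-0.3640, 1.2453, -1.1107)
α = I⁻¹(τ − ω×Iω) = (0.2693, -0.5390, 0.2625)
ω + α·dt = (0.6108, 1.2784, 0.9105)
2q̇ = q⊗(0,ω) = (0.9137025, 0.4972389, -1.3189155, -0.1958649)
q' = normalize(q + ½dt·q⊗(0,ω)) = (-0.5382, 0.1442, -0.2440, -0.7937)

p' = (0.4880, -2.1520, -1.0440)
q' = (-0.5382, 0.1442, -0.2440, -0.7937)
v' = (-0.3640, 1.2453, -1.1107)
ω' = (0.6108, 1.2784, 0.9105)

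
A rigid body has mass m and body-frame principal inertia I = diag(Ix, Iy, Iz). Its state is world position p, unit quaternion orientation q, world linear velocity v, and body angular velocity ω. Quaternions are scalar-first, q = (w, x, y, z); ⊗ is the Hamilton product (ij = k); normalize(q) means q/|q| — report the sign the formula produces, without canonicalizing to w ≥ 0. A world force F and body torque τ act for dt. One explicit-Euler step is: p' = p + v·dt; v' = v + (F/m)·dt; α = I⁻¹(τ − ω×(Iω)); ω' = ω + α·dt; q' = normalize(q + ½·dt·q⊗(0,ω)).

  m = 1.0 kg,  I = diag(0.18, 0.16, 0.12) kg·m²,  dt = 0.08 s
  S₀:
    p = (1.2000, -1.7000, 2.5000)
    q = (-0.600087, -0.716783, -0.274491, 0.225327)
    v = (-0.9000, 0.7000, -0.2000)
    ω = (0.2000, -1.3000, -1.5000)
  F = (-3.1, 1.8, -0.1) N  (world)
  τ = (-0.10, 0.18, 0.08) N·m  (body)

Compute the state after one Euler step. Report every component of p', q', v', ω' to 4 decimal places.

p' = (1.1280, -1.6440, 2.4840)
q' = (-0.5932, -0.6912, -0.2836, 0.2998)
v' = (-1.1480, 0.8440, -0.2080)
ω' = (0.1902, -1.2010, -1.4501)

ω×(Iω) gyroscopic = (-0.0780, -0.0180, 0.0052)
(τ − ω×Iω)/I = (-0.1222, 1.2375, 0.6233)
ω + α·dt = (0.1902, -1.2010, -1.4501)
2q̇ = q⊗(0,ω) = (0.1245088, 0.5846442, -0.2499960, 1.8868466)
q + ½dt·q⊗(0,ω), renormalized = (-0.5932, -0.6912, -0.2836, 0.2998)
new position p' = (1.1280, -1.6440, 2.4840)
v + (F/m)dt = (-1.1480, 0.8440, -0.2080)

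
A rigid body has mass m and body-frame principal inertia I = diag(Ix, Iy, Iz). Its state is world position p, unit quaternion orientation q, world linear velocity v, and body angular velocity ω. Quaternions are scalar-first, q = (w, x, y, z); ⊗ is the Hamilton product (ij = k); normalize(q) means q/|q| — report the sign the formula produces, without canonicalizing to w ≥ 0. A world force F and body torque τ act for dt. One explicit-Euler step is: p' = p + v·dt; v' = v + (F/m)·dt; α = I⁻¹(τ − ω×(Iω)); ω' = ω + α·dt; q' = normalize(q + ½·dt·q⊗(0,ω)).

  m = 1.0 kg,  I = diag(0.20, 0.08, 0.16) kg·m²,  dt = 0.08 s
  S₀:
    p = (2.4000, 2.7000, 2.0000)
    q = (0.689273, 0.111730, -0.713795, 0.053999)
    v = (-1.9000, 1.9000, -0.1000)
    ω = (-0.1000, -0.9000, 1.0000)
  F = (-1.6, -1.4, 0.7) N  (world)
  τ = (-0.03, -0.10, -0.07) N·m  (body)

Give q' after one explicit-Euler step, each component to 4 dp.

2q̇ = q⊗(0,ω) = (-0.6852415, -0.7341232, -0.7374756, 0.5173365)
updated quaternion q' = (0.6609, 0.0822, -0.7422, 0.0746)

q' = (0.6609, 0.0822, -0.7422, 0.0746)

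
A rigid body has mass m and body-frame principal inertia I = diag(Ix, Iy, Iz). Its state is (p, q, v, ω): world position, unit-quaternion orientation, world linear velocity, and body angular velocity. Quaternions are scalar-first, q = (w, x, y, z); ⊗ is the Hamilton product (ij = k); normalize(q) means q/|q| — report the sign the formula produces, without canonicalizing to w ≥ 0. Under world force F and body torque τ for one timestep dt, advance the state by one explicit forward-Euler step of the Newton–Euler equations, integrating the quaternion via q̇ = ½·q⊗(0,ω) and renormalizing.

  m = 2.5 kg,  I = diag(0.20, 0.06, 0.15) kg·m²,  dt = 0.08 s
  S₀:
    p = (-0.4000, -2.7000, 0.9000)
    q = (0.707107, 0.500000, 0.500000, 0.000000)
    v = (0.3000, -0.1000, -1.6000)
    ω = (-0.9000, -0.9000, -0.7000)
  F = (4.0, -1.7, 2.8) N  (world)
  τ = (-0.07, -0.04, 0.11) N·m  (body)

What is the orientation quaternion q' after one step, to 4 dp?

Hamilton product q⊗(0,ω) = (0.9000000, -0.9863963, -0.2863963, -0.4949749)
updated quaternion q' = (0.7419, 0.4598, 0.4877, -0.0198)

q' = (0.7419, 0.4598, 0.4877, -0.0198)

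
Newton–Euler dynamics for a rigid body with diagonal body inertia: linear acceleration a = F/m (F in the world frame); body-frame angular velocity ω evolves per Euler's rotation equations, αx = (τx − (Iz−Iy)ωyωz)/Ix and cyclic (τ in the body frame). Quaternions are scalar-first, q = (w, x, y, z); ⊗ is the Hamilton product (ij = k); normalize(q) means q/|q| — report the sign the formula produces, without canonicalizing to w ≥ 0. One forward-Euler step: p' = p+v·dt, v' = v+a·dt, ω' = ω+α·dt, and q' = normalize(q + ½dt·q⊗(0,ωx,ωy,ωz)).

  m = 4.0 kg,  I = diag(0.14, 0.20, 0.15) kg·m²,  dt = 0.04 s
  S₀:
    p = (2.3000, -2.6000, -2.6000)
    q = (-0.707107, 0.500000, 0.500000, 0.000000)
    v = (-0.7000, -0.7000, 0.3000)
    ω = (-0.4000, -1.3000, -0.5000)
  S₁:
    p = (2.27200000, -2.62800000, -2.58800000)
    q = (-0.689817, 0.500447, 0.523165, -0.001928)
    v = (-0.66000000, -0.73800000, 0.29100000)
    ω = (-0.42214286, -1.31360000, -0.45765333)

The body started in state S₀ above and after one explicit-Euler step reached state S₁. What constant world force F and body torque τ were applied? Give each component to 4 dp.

v₁ − v₀ = (0.04000000, -0.03800000, -0.00900000)
applied force F = (4.0000, -3.8000, -0.9000)
Δω = ω₁−ω₀ = (-0.02214286, -0.01360000, 0.04234667)
precession coupling = (-0.0325, -0.0020, 0.0312)
applied torque τ = (-0.1100, -0.0700, 0.1900)

F = (4.0000, -3.8000, -0.9000)
τ = (-0.1100, -0.0700, 0.1900)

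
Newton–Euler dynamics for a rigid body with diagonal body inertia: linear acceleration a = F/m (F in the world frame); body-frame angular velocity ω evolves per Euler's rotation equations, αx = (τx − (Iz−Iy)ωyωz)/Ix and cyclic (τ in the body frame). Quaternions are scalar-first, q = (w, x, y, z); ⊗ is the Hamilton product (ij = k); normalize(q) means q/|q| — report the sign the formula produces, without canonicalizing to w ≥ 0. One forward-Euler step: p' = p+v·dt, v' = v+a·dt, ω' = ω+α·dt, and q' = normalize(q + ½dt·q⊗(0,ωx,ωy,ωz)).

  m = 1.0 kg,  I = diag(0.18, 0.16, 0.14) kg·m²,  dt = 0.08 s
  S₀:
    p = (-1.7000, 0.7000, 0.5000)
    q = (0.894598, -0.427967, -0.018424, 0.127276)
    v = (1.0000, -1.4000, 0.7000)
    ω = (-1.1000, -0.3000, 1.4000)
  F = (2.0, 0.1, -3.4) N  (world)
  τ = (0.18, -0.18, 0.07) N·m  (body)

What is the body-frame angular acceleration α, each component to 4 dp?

precession coupling ω×(Iω) = (0.0084, -0.0616, -0.0066)
α = I⁻¹(τ − ω×Iω) = (0.9533, -0.7400, 0.5471)

α = (0.9533, -0.7400, 0.5471)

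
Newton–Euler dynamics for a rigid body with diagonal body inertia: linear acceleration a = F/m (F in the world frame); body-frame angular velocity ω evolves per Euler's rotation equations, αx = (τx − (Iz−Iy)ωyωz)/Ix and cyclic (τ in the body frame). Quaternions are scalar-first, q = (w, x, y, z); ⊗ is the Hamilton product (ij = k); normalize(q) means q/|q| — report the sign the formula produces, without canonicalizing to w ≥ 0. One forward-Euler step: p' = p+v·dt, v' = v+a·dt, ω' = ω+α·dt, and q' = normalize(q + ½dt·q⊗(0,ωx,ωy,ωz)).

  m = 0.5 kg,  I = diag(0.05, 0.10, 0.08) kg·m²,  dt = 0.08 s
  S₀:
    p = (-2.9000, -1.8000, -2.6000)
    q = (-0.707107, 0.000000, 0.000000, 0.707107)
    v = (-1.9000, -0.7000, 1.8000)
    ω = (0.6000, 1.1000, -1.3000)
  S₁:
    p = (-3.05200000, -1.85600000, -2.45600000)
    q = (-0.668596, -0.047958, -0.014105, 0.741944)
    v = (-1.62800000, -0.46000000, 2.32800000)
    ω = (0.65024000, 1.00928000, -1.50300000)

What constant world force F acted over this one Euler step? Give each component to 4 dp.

F = (1.7000, 1.5000, 3.3000)

velocity change Δv = (0.27200000, 0.24000000, 0.52800000)
applied force F = (1.7000, 1.5000, 3.3000)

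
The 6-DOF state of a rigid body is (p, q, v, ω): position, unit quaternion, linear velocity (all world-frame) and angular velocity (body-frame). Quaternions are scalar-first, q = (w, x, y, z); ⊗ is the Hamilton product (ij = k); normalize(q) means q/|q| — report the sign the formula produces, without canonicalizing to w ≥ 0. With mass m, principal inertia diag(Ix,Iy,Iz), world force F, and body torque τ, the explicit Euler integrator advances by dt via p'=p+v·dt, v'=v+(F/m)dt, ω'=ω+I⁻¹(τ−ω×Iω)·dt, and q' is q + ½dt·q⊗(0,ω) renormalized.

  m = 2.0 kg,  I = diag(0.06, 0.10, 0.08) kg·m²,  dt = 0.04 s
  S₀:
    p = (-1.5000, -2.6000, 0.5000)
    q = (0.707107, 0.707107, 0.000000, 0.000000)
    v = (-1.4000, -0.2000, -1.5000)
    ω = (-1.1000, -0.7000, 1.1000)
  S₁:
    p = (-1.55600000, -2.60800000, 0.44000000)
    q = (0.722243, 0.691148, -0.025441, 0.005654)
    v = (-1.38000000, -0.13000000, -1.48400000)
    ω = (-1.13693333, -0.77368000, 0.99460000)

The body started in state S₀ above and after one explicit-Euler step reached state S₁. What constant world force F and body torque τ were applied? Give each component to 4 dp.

F = (1.0000, 3.5000, 0.8000)
τ = (-0.0400, -0.1600, -0.1800)

v₁ − v₀ = (0.02000000, 0.07000000, 0.01600000)
F = m·Δv/dt = (1.0000, 3.5000, 0.8000)
ω₁ − ω₀ = (-0.03693333, -0.07368000, -0.10540000)
precession coupling = (0.0154, 0.0242, 0.0308)
I·α + gyro = (-0.0400, -0.1600, -0.1800)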